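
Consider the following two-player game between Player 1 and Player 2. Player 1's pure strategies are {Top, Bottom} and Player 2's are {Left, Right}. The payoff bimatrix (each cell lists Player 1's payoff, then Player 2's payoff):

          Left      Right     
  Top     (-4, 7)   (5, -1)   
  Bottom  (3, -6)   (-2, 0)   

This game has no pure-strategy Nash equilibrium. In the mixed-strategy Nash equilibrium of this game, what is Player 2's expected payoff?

-3/7

For Player 2 to be willing to mix, Player 2 must be indifferent between Left and Right, which pins down Player 1's mix.
  Player 2's payoff from Left: p·7 + (1−p)·(-6) = 13p - 6
  Player 2's payoff from Right: p·(-1) + (1−p)·0 = -p
  13p - 6 = -p  ⇒  14p = 6  ⇒  p = 3/7.
At equilibrium Player 2 is indifferent across columns, so Player 2's payoff equals the payoff from Left: (3/7)·7 + (4/7)·(-6) = -3/7.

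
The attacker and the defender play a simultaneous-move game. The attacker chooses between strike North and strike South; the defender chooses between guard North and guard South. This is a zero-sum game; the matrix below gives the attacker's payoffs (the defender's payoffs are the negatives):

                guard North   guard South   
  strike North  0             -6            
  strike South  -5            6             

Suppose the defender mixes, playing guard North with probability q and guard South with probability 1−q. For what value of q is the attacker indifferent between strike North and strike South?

The defender's mix must leave the attacker indifferent between strike North and strike South.
  the attacker's payoff to strike North: q·0 + (1−q)·(-6) = 6q - 6
  the attacker's payoff to strike South: q·(-5) + (1−q)·6 = -11q + 6
  6q - 6 = -11q + 6  ⇒  17q = 12  ⇒  q = 12/17.

q = 12/17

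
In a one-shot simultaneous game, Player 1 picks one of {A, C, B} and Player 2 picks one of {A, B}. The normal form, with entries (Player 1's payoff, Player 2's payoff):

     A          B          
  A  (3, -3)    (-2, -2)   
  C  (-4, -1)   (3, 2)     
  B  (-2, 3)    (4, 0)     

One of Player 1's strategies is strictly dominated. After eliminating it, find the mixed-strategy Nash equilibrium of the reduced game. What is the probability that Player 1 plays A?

p = 3/4

Player 1's strategy C is strictly dominated by B: -2 > -4 and 4 > 3. Eliminate C.
Player 1's mix must leave Player 2 indifferent between A and B.
  Player 2's payoff from A: p·(-3) + (1−p)·3 = -6p + 3
  Player 2's payoff from B: p·(-2) + (1−p)·0 = -2p
  -6p + 3 = -2p  ⇒  -4p = -3  ⇒  p = 3/4.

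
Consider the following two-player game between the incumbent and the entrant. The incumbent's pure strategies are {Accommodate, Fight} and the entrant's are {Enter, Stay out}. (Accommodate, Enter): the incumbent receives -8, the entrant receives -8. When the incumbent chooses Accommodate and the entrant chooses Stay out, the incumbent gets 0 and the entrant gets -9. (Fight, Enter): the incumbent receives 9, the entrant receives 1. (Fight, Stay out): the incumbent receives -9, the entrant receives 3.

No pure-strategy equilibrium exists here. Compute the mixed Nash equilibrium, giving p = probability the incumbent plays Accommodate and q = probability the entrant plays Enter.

p = 2/3, q = 9/26

For the entrant to be willing to mix, the entrant must be indifferent between Enter and Stay out, which pins down the incumbent's mix.
  the entrant's payoff to Enter: p·(-8) + (1−p)·1 = -9p + 1
  the entrant's payoff to Stay out: p·(-9) + (1−p)·3 = -12p + 3
  -9p + 1 = -12p + 3  ⇒  3p = 2  ⇒  p = 2/3.
The incumbent's indifference between Accommodate and Fight determines the entrant's mixing probability q:
  the incumbent's payoff to Accommodate: q·(-8) + (1−q)·0 = -8q
  the incumbent's payoff to Fight: q·9 + (1−q)·(-9) = 18q - 9
  -8q = 18q - 9  ⇒  -26q = -9  ⇒  q = 9/26.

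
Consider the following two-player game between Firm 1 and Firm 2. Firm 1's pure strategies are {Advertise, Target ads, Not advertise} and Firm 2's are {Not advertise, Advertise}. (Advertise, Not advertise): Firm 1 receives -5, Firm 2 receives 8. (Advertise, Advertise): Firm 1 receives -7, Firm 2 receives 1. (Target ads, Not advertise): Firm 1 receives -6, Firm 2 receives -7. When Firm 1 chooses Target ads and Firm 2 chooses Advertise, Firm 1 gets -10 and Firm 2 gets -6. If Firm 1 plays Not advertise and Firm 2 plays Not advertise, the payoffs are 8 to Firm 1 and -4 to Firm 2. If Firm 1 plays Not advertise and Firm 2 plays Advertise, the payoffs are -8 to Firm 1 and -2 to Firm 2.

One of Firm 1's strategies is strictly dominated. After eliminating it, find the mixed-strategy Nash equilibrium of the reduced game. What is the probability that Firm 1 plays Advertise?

Firm 1's strategy Target ads is strictly dominated by Advertise: -5 > -6 and -7 > -10. Eliminate Target ads.
For Firm 2 to be willing to mix, Firm 2 must be indifferent between Not advertise and Advertise, which pins down Firm 1's mix.
  Firm 2's payoff to Not advertise: p·8 + (1−p)·(-4) = 12p - 4
  Firm 2's payoff to Advertise: p·1 + (1−p)·(-2) = 3p - 2
  12p - 4 = 3p - 2  ⇒  9p = 2  ⇒  p = 2/9.

p = 2/9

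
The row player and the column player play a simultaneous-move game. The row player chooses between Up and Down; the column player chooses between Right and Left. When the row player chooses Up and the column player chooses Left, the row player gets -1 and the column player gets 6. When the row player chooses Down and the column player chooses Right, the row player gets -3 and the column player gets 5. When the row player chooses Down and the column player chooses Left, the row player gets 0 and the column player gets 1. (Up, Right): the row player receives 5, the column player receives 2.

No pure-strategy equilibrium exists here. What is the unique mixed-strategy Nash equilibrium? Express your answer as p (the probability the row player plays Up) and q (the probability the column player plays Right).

The column player's indifference between Right and Left determines the row player's mixing probability p:
  the column player's expected payoff from Right: p·2 + (1−p)·5 = -3p + 5
  the column player's expected payoff from Left: p·6 + (1−p)·1 = 5p + 1
  -3p + 5 = 5p + 1  ⇒  -8p = -4  ⇒  p = 1/2.
The row player's indifference between Up and Down determines the column player's mixing probability q:
  the row player's payoff to Up: q·5 + (1−q)·(-1) = 6q - 1
  the row player's payoff to Down: q·(-3) + (1−q)·0 = -3q
  6q - 1 = -3q  ⇒  9q = 1  ⇒  q = 1/9.

p = 1/2, q = 1/9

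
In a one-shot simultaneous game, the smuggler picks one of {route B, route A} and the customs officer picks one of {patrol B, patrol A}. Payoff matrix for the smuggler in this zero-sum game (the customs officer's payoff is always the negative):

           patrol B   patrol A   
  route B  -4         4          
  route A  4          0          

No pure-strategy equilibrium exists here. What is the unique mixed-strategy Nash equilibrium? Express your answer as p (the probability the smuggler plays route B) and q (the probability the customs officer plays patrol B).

p = 1/3, q = 1/3

The smuggler's mix must leave the customs officer indifferent between patrol B and patrol A.
  the customs officer's expected payoff from patrol B: p·4 + (1−p)·(-4) = 8p - 4
  the customs officer's expected payoff from patrol A: p·(-4) + (1−p)·0 = -4p
  8p - 4 = -4p  ⇒  12p = 4  ⇒  p = 1/3.
The smuggler's indifference between route B and route A determines the customs officer's mixing probability q:
  the smuggler's expected payoff from route B: q·(-4) + (1−q)·4 = -8q + 4
  the smuggler's expected payoff from route A: q·4 + (1−q)·0 = 4q
  -8q + 4 = 4q  ⇒  -12q = -4  ⇒  q = 1/3.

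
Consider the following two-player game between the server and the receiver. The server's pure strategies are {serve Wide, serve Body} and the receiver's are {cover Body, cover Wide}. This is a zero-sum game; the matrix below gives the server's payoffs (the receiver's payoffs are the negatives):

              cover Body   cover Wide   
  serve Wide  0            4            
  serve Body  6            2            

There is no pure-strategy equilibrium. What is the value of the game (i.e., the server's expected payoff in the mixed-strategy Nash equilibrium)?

Set the server's expected payoff from serve Wide equal to that from serve Body:
  the server's expected payoff from serve Wide: q·0 + (1−q)·4 = -4q + 4
  the server's expected payoff from serve Body: q·6 + (1−q)·2 = 4q + 2
  -4q + 4 = 4q + 2  ⇒  -8q = -2  ⇒  q = 1/4.
The value is the server's expected payoff against this mix (using serve Wide): (1/4)·0 + (3/4)·4 = 3.

v = 3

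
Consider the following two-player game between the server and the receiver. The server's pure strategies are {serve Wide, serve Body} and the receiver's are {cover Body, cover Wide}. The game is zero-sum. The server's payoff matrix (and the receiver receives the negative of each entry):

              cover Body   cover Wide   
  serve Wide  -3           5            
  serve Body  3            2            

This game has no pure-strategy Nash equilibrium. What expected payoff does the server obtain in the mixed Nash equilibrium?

For the server to be willing to mix, the server must be indifferent between serve Wide and serve Body, which pins down the receiver's mix.
  the server's payoff from serve Wide: q·(-3) + (1−q)·5 = -8q + 5
  the server's payoff from serve Body: q·3 + (1−q)·2 = q + 2
  -8q + 5 = q + 2  ⇒  -9q = -3  ⇒  q = 1/3.
At equilibrium the server is indifferent across rows, so the server's payoff equals the payoff from serve Wide: (1/3)·(-3) + (2/3)·5 = 7/3.

7/3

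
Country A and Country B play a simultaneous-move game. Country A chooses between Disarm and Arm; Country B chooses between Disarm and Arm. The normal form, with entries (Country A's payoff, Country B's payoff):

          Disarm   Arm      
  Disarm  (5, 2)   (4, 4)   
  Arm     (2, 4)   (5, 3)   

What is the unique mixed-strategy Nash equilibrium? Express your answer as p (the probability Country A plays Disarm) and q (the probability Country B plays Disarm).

Country B's indifference between Disarm and Arm determines Country A's mixing probability p:
  Country B's payoff from Disarm: p·2 + (1−p)·4 = -2p + 4
  Country B's payoff from Arm: p·4 + (1−p)·3 = p + 3
  -2p + 4 = p + 3  ⇒  -3p = -1  ⇒  p = 1/3.
Country A's indifference between Disarm and Arm determines Country B's mixing probability q:
  Country A's expected payoff from Disarm: q·5 + (1−q)·4 = q + 4
  Country A's expected payoff from Arm: q·2 + (1−q)·5 = -3q + 5
  q + 4 = -3q + 5  ⇒  4q = 1  ⇒  q = 1/4.

p = 1/3, q = 1/4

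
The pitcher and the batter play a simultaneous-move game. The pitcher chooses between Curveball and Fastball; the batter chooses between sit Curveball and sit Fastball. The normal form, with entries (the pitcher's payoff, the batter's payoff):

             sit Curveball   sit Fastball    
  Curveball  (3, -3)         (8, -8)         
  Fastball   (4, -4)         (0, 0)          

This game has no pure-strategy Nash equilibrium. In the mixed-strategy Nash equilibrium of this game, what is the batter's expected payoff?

The batter's indifference between sit Curveball and sit Fastball determines the pitcher's mixing probability p:
  the batter's payoff from sit Curveball: p·(-3) + (1−p)·(-4) = p - 4
  the batter's payoff from sit Fastball: p·(-8) + (1−p)·0 = -8p
  p - 4 = -8p  ⇒  9p = 4  ⇒  p = 4/9.
At equilibrium the batter is indifferent across columns, so the batter's payoff equals the payoff from sit Curveball: (4/9)·(-3) + (5/9)·(-4) = -32/9.

-32/9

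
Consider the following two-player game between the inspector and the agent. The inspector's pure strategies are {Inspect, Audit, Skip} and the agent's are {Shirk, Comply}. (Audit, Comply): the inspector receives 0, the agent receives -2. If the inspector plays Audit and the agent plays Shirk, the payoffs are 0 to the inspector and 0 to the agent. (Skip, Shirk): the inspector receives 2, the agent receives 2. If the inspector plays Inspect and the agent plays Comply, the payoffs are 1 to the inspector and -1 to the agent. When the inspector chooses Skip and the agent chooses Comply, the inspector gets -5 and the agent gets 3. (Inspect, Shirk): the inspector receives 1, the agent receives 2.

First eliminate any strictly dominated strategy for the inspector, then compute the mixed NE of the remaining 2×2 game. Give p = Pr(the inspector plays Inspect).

The inspector's strategy Audit is strictly dominated by Inspect: 1 > 0 and 1 > 0. Eliminate Audit.
For the agent to be willing to mix, the agent must be indifferent between Shirk and Comply, which pins down the inspector's mix.
  the agent's payoff to Shirk: p·2 + (1−p)·2 = 2
  the agent's payoff to Comply: p·(-1) + (1−p)·3 = -4p + 3
  2 = -4p + 3  ⇒  4p = 1  ⇒  p = 1/4.

p = 1/4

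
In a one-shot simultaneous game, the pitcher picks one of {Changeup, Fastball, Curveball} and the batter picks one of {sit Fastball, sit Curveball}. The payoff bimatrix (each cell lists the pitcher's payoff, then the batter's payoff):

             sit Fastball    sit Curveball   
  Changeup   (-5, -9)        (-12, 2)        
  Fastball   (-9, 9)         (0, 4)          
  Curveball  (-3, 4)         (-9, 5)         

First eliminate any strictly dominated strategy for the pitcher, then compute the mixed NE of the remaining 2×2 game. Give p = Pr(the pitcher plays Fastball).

p = 1/6

The pitcher's strategy Changeup is strictly dominated by Curveball: -3 > -5 and -9 > -12. Eliminate Changeup.
In a mixed equilibrium the batter is indifferent between sit Fastball and sit Curveball; this condition fixes p.
  the batter's payoff to sit Fastball: p·9 + (1−p)·4 = 5p + 4
  the batter's payoff to sit Curveball: p·4 + (1−p)·5 = -p + 5
  5p + 4 = -p + 5  ⇒  6p = 1  ⇒  p = 1/6.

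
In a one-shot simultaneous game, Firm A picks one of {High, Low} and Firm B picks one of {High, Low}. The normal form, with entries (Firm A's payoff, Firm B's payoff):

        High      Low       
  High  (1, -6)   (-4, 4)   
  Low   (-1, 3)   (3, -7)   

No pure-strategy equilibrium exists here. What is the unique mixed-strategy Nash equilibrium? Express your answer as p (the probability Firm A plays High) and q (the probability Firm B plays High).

p = 1/2, q = 7/9

Set Firm B's expected payoff from High equal to that from Low:
  Firm B's payoff to High: p·(-6) + (1−p)·3 = -9p + 3
  Firm B's payoff to Low: p·4 + (1−p)·(-7) = 11p - 7
  -9p + 3 = 11p - 7  ⇒  -20p = -10  ⇒  p = 1/2.
Set Firm A's expected payoff from High equal to that from Low:
  Firm A's expected payoff from High: q·1 + (1−q)·(-4) = 5q - 4
  Firm A's expected payoff from Low: q·(-1) + (1−q)·3 = -4q + 3
  5q - 4 = -4q + 3  ⇒  9q = 7  ⇒  q = 7/9.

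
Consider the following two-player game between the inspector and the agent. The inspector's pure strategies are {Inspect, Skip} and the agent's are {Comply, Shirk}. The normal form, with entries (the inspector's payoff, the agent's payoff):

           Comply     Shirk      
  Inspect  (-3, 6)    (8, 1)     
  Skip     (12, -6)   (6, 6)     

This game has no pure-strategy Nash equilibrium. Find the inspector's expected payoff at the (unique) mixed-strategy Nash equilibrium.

For the inspector to be willing to mix, the inspector must be indifferent between Inspect and Skip, which pins down the agent's mix.
  the inspector's payoff from Inspect: q·(-3) + (1−q)·8 = -11q + 8
  the inspector's payoff from Skip: q·12 + (1−q)·6 = 6q + 6
  -11q + 8 = 6q + 6  ⇒  -17q = -2  ⇒  q = 2/17.
At equilibrium the inspector is indifferent across rows, so the inspector's payoff equals the payoff from Inspect: (2/17)·(-3) + (15/17)·8 = 114/17.

114/17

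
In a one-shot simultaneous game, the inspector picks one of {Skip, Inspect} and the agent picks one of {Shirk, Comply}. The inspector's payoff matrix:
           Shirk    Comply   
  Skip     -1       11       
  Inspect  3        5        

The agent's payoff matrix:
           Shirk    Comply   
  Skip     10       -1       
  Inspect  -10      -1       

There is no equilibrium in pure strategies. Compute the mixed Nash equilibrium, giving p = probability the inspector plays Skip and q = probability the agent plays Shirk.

For the agent to be willing to mix, the agent must be indifferent between Shirk and Comply, which pins down the inspector's mix.
  the agent's payoff from Shirk: p·10 + (1−p)·(-10) = 20p - 10
  the agent's payoff from Comply: p·(-1) + (1−p)·(-1) = -1
  20p - 10 = -1  ⇒  20p = 9  ⇒  p = 9/20.
The agent's mix must leave the inspector indifferent between Skip and Inspect.
  the inspector's payoff from Skip: q·(-1) + (1−q)·11 = -12q + 11
  the inspector's payoff from Inspect: q·3 + (1−q)·5 = -2q + 5
  -12q + 11 = -2q + 5  ⇒  -10q = -6  ⇒  q = 3/5.

p = 9/20, q = 3/5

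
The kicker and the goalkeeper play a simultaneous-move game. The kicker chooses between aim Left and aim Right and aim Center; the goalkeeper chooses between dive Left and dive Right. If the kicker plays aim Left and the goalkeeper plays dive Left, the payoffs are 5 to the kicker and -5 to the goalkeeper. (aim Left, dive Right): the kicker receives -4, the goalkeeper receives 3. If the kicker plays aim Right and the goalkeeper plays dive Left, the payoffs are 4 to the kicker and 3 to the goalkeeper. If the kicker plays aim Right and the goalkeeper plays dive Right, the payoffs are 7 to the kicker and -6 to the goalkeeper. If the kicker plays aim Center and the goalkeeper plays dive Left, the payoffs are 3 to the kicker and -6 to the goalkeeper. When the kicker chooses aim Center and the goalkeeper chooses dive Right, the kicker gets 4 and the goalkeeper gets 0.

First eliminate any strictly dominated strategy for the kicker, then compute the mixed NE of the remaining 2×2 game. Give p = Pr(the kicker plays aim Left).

p = 9/17

The kicker's strategy aim Center is strictly dominated by aim Right: 4 > 3 and 7 > 4. Eliminate aim Center.
Set the goalkeeper's expected payoff from dive Left equal to that from dive Right:
  the goalkeeper's payoff from dive Left: p·(-5) + (1−p)·3 = -8p + 3
  the goalkeeper's payoff from dive Right: p·3 + (1−p)·(-6) = 9p - 6
  -8p + 3 = 9p - 6  ⇒  -17p = -9  ⇒  p = 9/17.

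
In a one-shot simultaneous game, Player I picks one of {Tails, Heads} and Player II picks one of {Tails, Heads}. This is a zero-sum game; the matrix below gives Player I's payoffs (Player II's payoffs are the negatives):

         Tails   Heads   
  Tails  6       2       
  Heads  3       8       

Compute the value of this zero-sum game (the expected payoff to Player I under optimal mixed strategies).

For Player I to be willing to mix, Player I must be indifferent between Tails and Heads, which pins down Player II's mix.
  Player I's expected payoff from Tails: q·6 + (1−q)·2 = 4q + 2
  Player I's expected payoff from Heads: q·3 + (1−q)·8 = -5q + 8
  4q + 2 = -5q + 8  ⇒  9q = 6  ⇒  q = 2/3.
The value is Player I's expected payoff against this mix (using Tails): (2/3)·6 + (1/3)·2 = 14/3.

v = 14/3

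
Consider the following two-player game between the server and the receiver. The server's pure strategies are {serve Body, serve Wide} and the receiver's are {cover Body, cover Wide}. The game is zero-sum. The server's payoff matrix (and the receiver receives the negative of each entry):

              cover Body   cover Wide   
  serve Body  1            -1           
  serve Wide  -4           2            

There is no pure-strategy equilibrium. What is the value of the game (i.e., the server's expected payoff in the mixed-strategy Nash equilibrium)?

Set the server's expected payoff from serve Body equal to that from serve Wide:
  the server's expected payoff from serve Body: q·1 + (1−q)·(-1) = 2q - 1
  the server's expected payoff from serve Wide: q·(-4) + (1−q)·2 = -6q + 2
  2q - 1 = -6q + 2  ⇒  8q = 3  ⇒  q = 3/8.
The value is the server's expected payoff against this mix (using serve Body): (3/8)·1 + (5/8)·(-1) = -1/4.

v = -1/4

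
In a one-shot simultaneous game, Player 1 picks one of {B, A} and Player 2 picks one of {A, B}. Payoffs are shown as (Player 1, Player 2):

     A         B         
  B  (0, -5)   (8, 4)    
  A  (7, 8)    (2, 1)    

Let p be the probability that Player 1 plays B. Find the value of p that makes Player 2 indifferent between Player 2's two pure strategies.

Set Player 2's expected payoff from A equal to that from B:
  Player 2's expected payoff from A: p·(-5) + (1−p)·8 = -13p + 8
  Player 2's expected payoff from B: p·4 + (1−p)·1 = 3p + 1
  -13p + 8 = 3p + 1  ⇒  -16p = -7  ⇒  p = 7/16.

p = 7/16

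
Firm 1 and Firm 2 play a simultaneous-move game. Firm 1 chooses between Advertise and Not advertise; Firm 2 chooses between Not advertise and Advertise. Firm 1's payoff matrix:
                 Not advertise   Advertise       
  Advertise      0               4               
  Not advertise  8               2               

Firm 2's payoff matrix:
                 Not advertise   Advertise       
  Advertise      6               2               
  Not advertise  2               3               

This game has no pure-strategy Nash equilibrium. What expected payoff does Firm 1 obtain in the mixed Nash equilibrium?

In a mixed equilibrium Firm 1 is indifferent between Advertise and Not advertise; this condition fixes q.
  Firm 1's payoff from Advertise: q·0 + (1−q)·4 = -4q + 4
  Firm 1's payoff from Not advertise: q·8 + (1−q)·2 = 6q + 2
  -4q + 4 = 6q + 2  ⇒  -10q = -2  ⇒  q = 1/5.
At equilibrium Firm 1 is indifferent across rows, so Firm 1's payoff equals the payoff from Advertise: (1/5)·0 + (4/5)·4 = 16/5.

16/5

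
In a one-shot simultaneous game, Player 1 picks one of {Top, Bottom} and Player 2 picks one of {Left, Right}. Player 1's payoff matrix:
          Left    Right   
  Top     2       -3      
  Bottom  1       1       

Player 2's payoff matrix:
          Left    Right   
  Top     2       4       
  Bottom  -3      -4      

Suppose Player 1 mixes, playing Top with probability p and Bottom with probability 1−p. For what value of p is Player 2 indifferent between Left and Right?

Player 2's indifference between Left and Right determines Player 1's mixing probability p:
  Player 2's payoff from Left: p·2 + (1−p)·(-3) = 5p - 3
  Player 2's payoff from Right: p·4 + (1−p)·(-4) = 8p - 4
  5p - 3 = 8p - 4  ⇒  -3p = -1  ⇒  p = 1/3.

p = 1/3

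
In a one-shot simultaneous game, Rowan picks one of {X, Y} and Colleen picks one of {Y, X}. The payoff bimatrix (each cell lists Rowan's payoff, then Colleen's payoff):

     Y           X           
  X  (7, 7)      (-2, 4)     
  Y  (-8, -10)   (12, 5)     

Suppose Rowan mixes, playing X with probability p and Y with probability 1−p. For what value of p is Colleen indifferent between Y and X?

In a mixed equilibrium Colleen is indifferent between Y and X; this condition fixes p.
  Colleen's payoff from Y: p·7 + (1−p)·(-10) = 17p - 10
  Colleen's payoff from X: p·4 + (1−p)·5 = -p + 5
  17p - 10 = -p + 5  ⇒  18p = 15  ⇒  p = 5/6.

p = 5/6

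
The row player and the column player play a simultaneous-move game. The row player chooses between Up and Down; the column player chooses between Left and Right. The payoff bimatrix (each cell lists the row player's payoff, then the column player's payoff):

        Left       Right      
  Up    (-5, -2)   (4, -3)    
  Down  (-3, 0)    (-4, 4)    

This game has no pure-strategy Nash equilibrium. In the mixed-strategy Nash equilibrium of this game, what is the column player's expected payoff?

-8/5

The row player's mix must leave the column player indifferent between Left and Right.
  the column player's payoff to Left: p·(-2) + (1−p)·0 = -2p
  the column player's payoff to Right: p·(-3) + (1−p)·4 = -7p + 4
  -2p = -7p + 4  ⇒  5p = 4  ⇒  p = 4/5.
At equilibrium the column player is indifferent across columns, so the column player's payoff equals the payoff from Left: (4/5)·(-2) + (1/5)·0 = -8/5.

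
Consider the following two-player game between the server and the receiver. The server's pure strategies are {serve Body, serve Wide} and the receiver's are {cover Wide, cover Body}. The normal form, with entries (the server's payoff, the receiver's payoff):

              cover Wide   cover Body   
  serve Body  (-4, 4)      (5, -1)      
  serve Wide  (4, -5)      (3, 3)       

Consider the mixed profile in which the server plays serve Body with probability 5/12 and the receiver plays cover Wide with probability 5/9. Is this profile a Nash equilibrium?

No

Given the server's mix p = 5/12, the receiver's payoff from cover Wide is -5/4 but from cover Body is 4/3. The receiver strictly prefers cover Body, so the receiver would not mix.
So the proposed profile is not a Nash equilibrium.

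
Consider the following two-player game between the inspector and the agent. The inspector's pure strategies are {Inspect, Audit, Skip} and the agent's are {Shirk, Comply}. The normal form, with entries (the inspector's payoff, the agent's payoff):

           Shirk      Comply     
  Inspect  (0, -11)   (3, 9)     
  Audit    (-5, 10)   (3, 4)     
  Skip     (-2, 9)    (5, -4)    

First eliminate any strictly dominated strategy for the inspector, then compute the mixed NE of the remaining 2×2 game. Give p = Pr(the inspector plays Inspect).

The inspector's strategy Audit is strictly dominated by Skip: -2 > -5 and 5 > 3. Eliminate Audit.
The inspector's mix must leave the agent indifferent between Shirk and Comply.
  the agent's payoff from Shirk: p·(-11) + (1−p)·9 = -20p + 9
  the agent's payoff from Comply: p·9 + (1−p)·(-4) = 13p - 4
  -20p + 9 = 13p - 4  ⇒  -33p = -13  ⇒  p = 13/33.

p = 13/33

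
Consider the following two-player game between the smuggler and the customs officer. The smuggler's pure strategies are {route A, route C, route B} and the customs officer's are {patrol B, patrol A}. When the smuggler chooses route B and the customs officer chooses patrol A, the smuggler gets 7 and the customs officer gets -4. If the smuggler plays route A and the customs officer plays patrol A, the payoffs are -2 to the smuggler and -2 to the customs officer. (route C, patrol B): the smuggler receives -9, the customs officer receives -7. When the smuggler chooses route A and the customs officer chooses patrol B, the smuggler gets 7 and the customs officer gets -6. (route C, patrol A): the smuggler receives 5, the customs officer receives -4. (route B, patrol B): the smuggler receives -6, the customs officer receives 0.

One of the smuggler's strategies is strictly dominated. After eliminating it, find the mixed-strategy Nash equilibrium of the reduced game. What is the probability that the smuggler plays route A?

p = 1/2

The smuggler's strategy route C is strictly dominated by route B: -6 > -9 and 7 > 5. Eliminate route C.
The smuggler's mix must leave the customs officer indifferent between patrol B and patrol A.
  the customs officer's payoff to patrol B: p·(-6) + (1−p)·0 = -6p
  the customs officer's payoff to patrol A: p·(-2) + (1−p)·(-4) = 2p - 4
  -6p = 2p - 4  ⇒  -8p = -4  ⇒  p = 1/2.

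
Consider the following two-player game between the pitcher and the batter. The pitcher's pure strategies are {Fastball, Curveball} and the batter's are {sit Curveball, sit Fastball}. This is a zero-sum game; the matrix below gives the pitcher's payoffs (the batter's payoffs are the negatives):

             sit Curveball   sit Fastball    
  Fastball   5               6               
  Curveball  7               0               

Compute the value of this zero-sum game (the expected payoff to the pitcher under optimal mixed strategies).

v = 21/4

For the pitcher to be willing to mix, the pitcher must be indifferent between Fastball and Curveball, which pins down the batter's mix.
  the pitcher's payoff from Fastball: q·5 + (1−q)·6 = -q + 6
  the pitcher's payoff from Curveball: q·7 + (1−q)·0 = 7q
  -q + 6 = 7q  ⇒  -8q = -6  ⇒  q = 3/4.
The value is the pitcher's expected payoff against this mix (using Fastball): (3/4)·5 + (1/4)·6 = 21/4.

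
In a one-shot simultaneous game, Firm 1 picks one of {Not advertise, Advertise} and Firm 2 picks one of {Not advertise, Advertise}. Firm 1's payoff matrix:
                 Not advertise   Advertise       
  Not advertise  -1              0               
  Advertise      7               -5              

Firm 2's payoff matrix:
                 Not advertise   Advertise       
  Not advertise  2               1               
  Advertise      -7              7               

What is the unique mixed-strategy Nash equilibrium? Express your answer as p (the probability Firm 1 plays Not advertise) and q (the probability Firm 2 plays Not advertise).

p = 14/15, q = 5/13

For Firm 2 to be willing to mix, Firm 2 must be indifferent between Not advertise and Advertise, which pins down Firm 1's mix.
  Firm 2's payoff from Not advertise: p·2 + (1−p)·(-7) = 9p - 7
  Firm 2's payoff from Advertise: p·1 + (1−p)·7 = -6p + 7
  9p - 7 = -6p + 7  ⇒  15p = 14  ⇒  p = 14/15.
Firm 1's indifference between Not advertise and Advertise determines Firm 2's mixing probability q:
  Firm 1's payoff from Not advertise: q·(-1) + (1−q)·0 = -q
  Firm 1's payoff from Advertise: q·7 + (1−q)·(-5) = 12q - 5
  -q = 12q - 5  ⇒  -13q = -5  ⇒  q = 5/13.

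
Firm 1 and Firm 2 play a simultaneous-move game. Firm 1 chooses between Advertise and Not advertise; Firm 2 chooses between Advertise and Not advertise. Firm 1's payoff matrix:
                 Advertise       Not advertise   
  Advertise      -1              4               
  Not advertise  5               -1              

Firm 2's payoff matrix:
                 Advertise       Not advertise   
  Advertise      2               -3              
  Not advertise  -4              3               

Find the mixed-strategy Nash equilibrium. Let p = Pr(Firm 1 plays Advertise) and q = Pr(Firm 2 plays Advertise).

p = 7/12, q = 5/11

Firm 1's mix must leave Firm 2 indifferent between Advertise and Not advertise.
  Firm 2's payoff from Advertise: p·2 + (1−p)·(-4) = 6p - 4
  Firm 2's payoff from Not advertise: p·(-3) + (1−p)·3 = -6p + 3
  6p - 4 = -6p + 3  ⇒  12p = 7  ⇒  p = 7/12.
In a mixed equilibrium Firm 1 is indifferent between Advertise and Not advertise; this condition fixes q.
  Firm 1's payoff from Advertise: q·(-1) + (1−q)·4 = -5q + 4
  Firm 1's payoff from Not advertise: q·5 + (1−q)·(-1) = 6q - 1
  -5q + 4 = 6q - 1  ⇒  -11q = -5  ⇒  q = 5/11.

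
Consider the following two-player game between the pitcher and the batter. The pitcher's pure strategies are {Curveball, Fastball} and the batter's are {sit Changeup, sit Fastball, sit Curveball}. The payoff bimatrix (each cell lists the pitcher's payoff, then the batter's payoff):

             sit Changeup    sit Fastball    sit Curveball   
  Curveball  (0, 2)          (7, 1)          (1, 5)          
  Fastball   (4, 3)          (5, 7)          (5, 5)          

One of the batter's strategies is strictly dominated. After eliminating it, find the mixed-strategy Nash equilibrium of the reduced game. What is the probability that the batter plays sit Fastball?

q = 2/3

The batter's strategy sit Changeup is strictly dominated by sit Curveball: 5 > 2 and 5 > 3. Eliminate sit Changeup.
The pitcher's indifference between Curveball and Fastball determines the batter's mixing probability q:
  the pitcher's payoff to Curveball: q·7 + (1−q)·1 = 6q + 1
  the pitcher's payoff to Fastball: q·5 + (1−q)·5 = 5
  6q + 1 = 5  ⇒  6q = 4  ⇒  q = 2/3.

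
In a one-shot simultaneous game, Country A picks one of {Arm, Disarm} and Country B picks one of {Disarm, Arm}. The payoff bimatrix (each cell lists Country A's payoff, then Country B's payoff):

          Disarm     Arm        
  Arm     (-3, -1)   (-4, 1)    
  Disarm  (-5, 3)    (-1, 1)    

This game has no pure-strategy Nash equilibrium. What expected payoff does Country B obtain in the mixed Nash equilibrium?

Country A's mix must leave Country B indifferent between Disarm and Arm.
  Country B's expected payoff from Disarm: p·(-1) + (1−p)·3 = -4p + 3
  Country B's expected payoff from Arm: p·1 + (1−p)·1 = 1
  -4p + 3 = 1  ⇒  -4p = -2  ⇒  p = 1/2.
At equilibrium Country B is indifferent across columns, so Country B's payoff equals the payoff from Disarm: (1/2)·(-1) + (1/2)·3 = 1.

1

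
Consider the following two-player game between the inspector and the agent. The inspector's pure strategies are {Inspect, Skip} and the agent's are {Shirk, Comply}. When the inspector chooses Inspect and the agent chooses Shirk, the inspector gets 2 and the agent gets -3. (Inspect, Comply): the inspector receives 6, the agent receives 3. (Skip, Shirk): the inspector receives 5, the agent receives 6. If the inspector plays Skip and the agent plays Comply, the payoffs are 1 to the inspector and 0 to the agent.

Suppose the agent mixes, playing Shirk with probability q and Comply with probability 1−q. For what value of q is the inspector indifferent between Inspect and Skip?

q = 5/8

The inspector's indifference between Inspect and Skip determines the agent's mixing probability q:
  the inspector's payoff to Inspect: q·2 + (1−q)·6 = -4q + 6
  the inspector's payoff to Skip: q·5 + (1−q)·1 = 4q + 1
  -4q + 6 = 4q + 1  ⇒  -8q = -5  ⇒  q = 5/8.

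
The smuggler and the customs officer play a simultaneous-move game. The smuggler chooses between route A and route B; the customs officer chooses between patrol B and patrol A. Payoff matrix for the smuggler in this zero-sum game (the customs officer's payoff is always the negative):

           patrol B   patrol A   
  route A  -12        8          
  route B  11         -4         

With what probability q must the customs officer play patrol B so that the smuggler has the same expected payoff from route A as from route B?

q = 12/35

For the smuggler to be willing to mix, the smuggler must be indifferent between route A and route B, which pins down the customs officer's mix.
  the smuggler's expected payoff from route A: q·(-12) + (1−q)·8 = -20q + 8
  the smuggler's expected payoff from route B: q·11 + (1−q)·(-4) = 15q - 4
  -20q + 8 = 15q - 4  ⇒  -35q = -12  ⇒  q = 12/35.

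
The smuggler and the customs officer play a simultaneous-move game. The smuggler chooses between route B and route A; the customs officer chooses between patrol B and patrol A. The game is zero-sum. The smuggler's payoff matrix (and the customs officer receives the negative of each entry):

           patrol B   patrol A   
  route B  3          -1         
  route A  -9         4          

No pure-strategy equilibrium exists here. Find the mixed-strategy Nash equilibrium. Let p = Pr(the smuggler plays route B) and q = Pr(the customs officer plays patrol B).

p = 13/17, q = 5/17

Set the customs officer's expected payoff from patrol B equal to that from patrol A:
  the customs officer's expected payoff from patrol B: p·(-3) + (1−p)·9 = -12p + 9
  the customs officer's expected payoff from patrol A: p·1 + (1−p)·(-4) = 5p - 4
  -12p + 9 = 5p - 4  ⇒  -17p = -13  ⇒  p = 13/17.
In a mixed equilibrium the smuggler is indifferent between route B and route A; this condition fixes q.
  the smuggler's expected payoff from route B: q·3 + (1−q)·(-1) = 4q - 1
  the smuggler's expected payoff from route A: q·(-9) + (1−q)·4 = -13q + 4
  4q - 1 = -13q + 4  ⇒  17q = 5  ⇒  q = 5/17.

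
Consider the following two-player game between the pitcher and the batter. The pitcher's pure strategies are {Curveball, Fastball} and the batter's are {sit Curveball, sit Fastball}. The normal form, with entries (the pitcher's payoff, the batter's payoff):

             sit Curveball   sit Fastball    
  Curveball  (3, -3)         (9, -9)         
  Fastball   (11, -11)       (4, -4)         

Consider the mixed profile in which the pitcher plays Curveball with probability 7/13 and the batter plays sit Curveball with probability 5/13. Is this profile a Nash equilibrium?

Yes

Check the batter's indifference given the pitcher's mix p = 7/13:
  payoff from sit Curveball = -87/13; payoff from sit Fastball = -87/13 — equal.
Check the pitcher's indifference given the batter's mix q = 5/13:
  payoff from Curveball = 87/13; payoff from Fastball = 87/13 — equal.
Both players are indifferent, so neither can profitably deviate.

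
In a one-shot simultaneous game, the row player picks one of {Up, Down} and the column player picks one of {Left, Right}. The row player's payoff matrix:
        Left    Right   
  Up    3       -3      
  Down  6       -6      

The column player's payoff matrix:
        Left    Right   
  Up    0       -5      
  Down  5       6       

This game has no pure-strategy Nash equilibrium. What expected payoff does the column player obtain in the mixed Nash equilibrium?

For the column player to be willing to mix, the column player must be indifferent between Left and Right, which pins down the row player's mix.
  the column player's payoff from Left: p·0 + (1−p)·5 = -5p + 5
  the column player's payoff from Right: p·(-5) + (1−p)·6 = -11p + 6
  -5p + 5 = -11p + 6  ⇒  6p = 1  ⇒  p = 1/6.
At equilibrium the column player is indifferent across columns, so the column player's payoff equals the payoff from Left: (1/6)·0 + (5/6)·5 = 25/6.

25/6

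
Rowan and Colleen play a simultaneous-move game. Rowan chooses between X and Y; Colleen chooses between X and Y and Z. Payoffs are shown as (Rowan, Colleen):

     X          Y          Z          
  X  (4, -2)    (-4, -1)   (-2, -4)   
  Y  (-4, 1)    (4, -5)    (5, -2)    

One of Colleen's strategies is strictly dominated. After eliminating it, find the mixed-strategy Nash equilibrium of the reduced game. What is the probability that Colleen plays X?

Colleen's strategy Z is strictly dominated by X: -2 > -4 and 1 > -2. Eliminate Z.
For Rowan to be willing to mix, Rowan must be indifferent between X and Y, which pins down Colleen's mix.
  Rowan's expected payoff from X: q·4 + (1−q)·(-4) = 8q - 4
  Rowan's expected payoff from Y: q·(-4) + (1−q)·4 = -8q + 4
  8q - 4 = -8q + 4  ⇒  16q = 8  ⇒  q = 1/2.

q = 1/2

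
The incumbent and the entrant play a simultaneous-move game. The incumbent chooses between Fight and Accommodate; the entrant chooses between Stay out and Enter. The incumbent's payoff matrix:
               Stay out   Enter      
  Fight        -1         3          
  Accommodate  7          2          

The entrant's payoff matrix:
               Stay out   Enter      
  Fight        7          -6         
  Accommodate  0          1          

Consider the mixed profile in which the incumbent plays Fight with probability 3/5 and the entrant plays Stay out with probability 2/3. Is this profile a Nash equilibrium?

Given the incumbent's mix p = 3/5, the entrant's payoff from Stay out is 21/5 but from Enter is -16/5. The entrant strictly prefers Stay out, so the entrant would not mix.
So the proposed profile is not a Nash equilibrium.

No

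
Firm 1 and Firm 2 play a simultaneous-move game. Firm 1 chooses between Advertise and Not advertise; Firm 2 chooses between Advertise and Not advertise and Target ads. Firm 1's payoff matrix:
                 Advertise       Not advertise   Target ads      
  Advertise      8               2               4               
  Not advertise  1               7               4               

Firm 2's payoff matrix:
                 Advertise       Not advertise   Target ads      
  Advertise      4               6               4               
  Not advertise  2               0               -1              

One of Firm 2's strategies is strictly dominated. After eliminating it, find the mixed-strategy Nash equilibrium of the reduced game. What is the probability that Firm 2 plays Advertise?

q = 5/12

Firm 2's strategy Target ads is strictly dominated by Not advertise: 6 > 4 and 0 > -1. Eliminate Target ads.
Firm 1's indifference between Advertise and Not advertise determines Firm 2's mixing probability q:
  Firm 1's payoff from Advertise: q·8 + (1−q)·2 = 6q + 2
  Firm 1's payoff from Not advertise: q·1 + (1−q)·7 = -6q + 7
  6q + 2 = -6q + 7  ⇒  12q = 5  ⇒  q = 5/12.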